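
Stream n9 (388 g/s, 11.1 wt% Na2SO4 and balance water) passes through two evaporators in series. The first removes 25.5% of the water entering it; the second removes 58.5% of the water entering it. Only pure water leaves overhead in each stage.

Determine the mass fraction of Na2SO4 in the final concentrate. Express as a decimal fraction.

water in feed = 388×0.889 = 344.93 g/s.
After stage 1: water left = (1−0.255)×344.93 = 256.97; stream total = 300.04 g/s.
After stage 2: water left = (1−0.585)×256.97 = 106.64; final concentrate = 149.71 g/s.
Na2SO4 fraction = 43.068/149.71 = 0.288.

0.288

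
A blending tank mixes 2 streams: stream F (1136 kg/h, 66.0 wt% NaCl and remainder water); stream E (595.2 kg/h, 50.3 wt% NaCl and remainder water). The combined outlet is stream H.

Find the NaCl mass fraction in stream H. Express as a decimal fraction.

0.6060

Total flow out = 1136 + 595.2 = 1731.2 kg/h.
NaCl in = 1136×0.660 + 595.2×0.503 = 1049.1 kg/h.
NaCl mass fraction in H = 1049.1/1731.2 = 0.6060.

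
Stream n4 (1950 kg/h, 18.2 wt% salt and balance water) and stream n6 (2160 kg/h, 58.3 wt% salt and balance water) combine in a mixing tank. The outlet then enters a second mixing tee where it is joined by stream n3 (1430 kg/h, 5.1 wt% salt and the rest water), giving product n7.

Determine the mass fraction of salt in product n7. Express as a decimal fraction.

0.3045

Overall, product flow = 5540 kg/h.
salt in = 1950×0.182 + 2160×0.583 + 1430×0.051 = 1687.1 kg/h.
salt fraction in n7 = 0.3045.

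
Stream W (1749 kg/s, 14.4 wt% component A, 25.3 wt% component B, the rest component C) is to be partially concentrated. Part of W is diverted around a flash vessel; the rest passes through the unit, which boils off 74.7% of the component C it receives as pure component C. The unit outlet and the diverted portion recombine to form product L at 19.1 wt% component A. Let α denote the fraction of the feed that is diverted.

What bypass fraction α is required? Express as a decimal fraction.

All 1749×0.144 = 251.86 kg/s of component A reaches L, so L = 251.86/0.191 = 1318.6 kg/s and vapour = 430.38 kg/s.
The evaporator receives (1−α)·1749 of feed at 0.603 component C and removes 0.747 of that component C:
0.747×0.603×(1−α)×1749 = 430.38
(1−α) = 430.38/787.82 = 0.5463;  α = 0.4537.

0.454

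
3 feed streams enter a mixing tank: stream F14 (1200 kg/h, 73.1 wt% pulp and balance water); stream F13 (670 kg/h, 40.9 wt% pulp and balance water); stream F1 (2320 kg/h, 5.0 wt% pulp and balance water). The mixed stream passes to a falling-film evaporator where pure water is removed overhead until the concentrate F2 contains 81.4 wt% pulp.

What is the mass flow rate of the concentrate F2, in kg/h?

1557 kg/h

pulp entering = 1200×0.731 + 670×0.409 + 2320×0.050 = 1267.2 kg/h.
All pulp reports to F2, so F2 = 1267.2/0.814 = 1556.8 kg/h.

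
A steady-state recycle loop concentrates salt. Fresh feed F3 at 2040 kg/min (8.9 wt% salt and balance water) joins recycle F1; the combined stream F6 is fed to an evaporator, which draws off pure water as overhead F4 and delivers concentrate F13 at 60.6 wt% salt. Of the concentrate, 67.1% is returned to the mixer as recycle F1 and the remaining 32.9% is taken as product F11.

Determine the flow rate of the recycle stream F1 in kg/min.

611 kg/min

Overall salt balance (none leaves overhead): salt in fresh feed = salt in product, i.e. 2040×0.089 = (1−0.671)·F13·0.606.
F13 = 181.56/(0.606×0.329) = 910.65 kg/min.
Recycle F1 = 0.671×910.65 = 611.05 kg/min.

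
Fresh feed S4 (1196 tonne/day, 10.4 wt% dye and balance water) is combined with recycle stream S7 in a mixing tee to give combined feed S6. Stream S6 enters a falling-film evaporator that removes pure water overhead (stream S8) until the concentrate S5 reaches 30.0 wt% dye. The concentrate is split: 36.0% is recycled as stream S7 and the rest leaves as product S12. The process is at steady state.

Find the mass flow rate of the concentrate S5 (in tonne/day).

647.8 tonne/day

Overall dye balance (none leaves overhead): dye in fresh feed = dye in product, i.e. 1196×0.104 = (1−0.360)·S5·0.300.
S5 = 124.38/(0.300×0.640) = 647.83 tonne/day.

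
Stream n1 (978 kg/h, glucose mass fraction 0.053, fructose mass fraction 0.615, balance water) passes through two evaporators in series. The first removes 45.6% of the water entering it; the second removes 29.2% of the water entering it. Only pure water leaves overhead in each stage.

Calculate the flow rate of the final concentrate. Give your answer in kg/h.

778.4 kg/h

water in feed = 978×0.332 = 324.7 kg/h.
After stage 1: water left = (1−0.456)×324.7 = 176.63; stream total = 829.94 kg/h.
After stage 2: water left = (1−0.292)×176.63 = 125.06; final concentrate = 778.36 kg/h.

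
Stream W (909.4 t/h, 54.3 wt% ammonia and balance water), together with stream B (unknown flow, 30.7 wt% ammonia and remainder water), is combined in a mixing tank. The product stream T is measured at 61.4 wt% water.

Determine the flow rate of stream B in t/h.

Let B be the unknown flow. Total out = 909.4 + B.
water balance: 415.6 + 0.693·B = 0.614·(909.4 + B)
(0.693 − 0.614)·B = 0.614×909.4 − 415.6 = 142.78
B = 142.78 / 0.079 = 1807.3 t/h

1807 t/h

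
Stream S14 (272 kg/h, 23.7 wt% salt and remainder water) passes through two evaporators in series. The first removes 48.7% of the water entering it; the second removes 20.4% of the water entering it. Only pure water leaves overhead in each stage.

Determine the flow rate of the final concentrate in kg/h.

water in feed = 272×0.763 = 207.54 kg/h.
After stage 1: water left = (1−0.487)×207.54 = 106.47; stream total = 170.93 kg/h.
After stage 2: water left = (1−0.204)×106.47 = 84.747; final concentrate = 149.21 kg/h.

149.2 kg/h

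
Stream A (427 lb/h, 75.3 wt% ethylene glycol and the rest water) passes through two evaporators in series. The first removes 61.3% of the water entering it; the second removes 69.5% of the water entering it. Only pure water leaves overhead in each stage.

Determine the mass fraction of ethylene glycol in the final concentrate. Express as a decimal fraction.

water in feed = 427×0.247 = 105.47 lb/h.
After stage 1: water left = (1−0.613)×105.47 = 40.817; stream total = 362.35 lb/h.
After stage 2: water left = (1−0.695)×40.817 = 12.449; final concentrate = 333.98 lb/h.
ethylene glycol fraction = 321.53/333.98 = 0.9627.

0.9627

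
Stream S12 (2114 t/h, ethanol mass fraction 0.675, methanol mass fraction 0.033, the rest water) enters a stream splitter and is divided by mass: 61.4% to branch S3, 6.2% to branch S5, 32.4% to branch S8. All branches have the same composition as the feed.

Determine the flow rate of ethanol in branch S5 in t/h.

Branch S5 total = 0.062×2114 = 131.07 t/h.
ethanol in S5 = 0.675×131.07 = 88.471 t/h.

88.47 t/h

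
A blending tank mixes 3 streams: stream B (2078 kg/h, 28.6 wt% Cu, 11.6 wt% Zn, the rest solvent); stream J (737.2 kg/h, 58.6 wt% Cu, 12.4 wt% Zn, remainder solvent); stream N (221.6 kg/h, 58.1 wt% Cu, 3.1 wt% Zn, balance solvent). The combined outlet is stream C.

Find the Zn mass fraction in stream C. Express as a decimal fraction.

Total flow out = 2078 + 737.2 + 221.6 = 3036.8 kg/h.
Zn in = 2078×0.116 + 737.2×0.124 + 221.6×0.031 = 339.33 kg/h.
Zn mass fraction in C = 339.33/3036.8 = 0.1117.

0.1117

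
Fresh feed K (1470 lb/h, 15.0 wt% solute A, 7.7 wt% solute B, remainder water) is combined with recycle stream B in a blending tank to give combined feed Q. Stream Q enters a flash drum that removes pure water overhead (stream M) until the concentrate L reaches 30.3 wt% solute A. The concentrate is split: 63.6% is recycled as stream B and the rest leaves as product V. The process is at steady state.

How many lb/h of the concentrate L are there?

Overall solute A balance (none leaves overhead): solute A in fresh feed = solute A in product, i.e. 1470×0.150 = (1−0.636)·L·0.303.
L = 220.5/(0.303×0.364) = 1999.2 lb/h.

1999 lb/h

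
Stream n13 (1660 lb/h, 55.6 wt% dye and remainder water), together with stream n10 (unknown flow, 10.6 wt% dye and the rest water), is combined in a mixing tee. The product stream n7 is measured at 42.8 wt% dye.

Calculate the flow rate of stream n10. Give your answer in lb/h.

659.9 lb/h

Let n10 be the unknown flow. Total out = 1660 + n10.
dye balance: 922.96 + 0.106·n10 = 0.428·(1660 + n10)
(0.106 − 0.428)·n10 = 0.428×1660 − 922.96 = -212.48
n10 = -212.48 / -0.322 = 659.88 lb/h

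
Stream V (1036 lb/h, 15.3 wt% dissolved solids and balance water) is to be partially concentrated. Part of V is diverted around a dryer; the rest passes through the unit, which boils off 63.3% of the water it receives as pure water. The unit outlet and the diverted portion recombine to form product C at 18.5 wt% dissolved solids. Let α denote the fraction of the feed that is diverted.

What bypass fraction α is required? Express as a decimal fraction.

All 1036×0.153 = 158.51 lb/h of dissolved solids reaches C, so C = 158.51/0.185 = 856.8 lb/h and vapour = 179.2 lb/h.
The evaporator receives (1−α)·1036 of feed at 0.847 water and removes 0.633 of that water:
0.633×0.847×(1−α)×1036 = 179.2
(1−α) = 179.2/555.45 = 0.3226;  α = 0.6774.

0.677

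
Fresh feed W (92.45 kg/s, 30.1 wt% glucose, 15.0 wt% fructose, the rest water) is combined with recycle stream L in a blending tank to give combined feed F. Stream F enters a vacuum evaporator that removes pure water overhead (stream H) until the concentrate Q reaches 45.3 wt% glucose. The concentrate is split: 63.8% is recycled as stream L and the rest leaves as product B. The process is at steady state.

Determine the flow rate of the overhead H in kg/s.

31.02 kg/s

Overall glucose balance (none leaves overhead): glucose in fresh feed = glucose in product, i.e. 92.45×0.301 = (1−0.638)·Q·0.453.
Q = 27.827/(0.453×0.362) = 169.69 kg/s.
Recycle L = 0.638×169.69 = 108.26 kg/s.
Combined feed F = 92.45 + 108.26 = 200.71 kg/s.
Overhead H = F − Q = 200.71 − 169.69 = 31.021 kg/s.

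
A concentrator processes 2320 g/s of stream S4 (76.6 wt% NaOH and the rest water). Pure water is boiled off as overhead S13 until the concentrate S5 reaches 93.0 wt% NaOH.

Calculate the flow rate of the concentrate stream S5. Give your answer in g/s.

NaOH is conserved: 2320×0.766 = 1777.1 g/s all reports to the concentrate.
Concentrate = 1777.1/(target fraction) = 1910.9 g/s.

1911 g/s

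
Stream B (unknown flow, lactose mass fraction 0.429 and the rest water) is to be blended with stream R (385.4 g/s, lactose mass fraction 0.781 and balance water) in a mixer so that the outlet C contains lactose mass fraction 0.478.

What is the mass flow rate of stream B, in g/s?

Let B be the unknown flow. Total out = 385.4 + B.
lactose balance: 301 + 0.429·B = 0.478·(385.4 + B)
(0.429 − 0.478)·B = 0.478×385.4 − 301 = -116.78
B = -116.78 / -0.049 = 2383.2 g/s

2383 g/s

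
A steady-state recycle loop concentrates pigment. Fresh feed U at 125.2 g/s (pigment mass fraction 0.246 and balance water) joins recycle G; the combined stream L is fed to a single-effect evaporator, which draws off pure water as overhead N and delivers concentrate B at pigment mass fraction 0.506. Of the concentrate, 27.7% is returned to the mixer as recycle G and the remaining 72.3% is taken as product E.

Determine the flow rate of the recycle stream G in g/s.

23.32 g/s

Overall pigment balance (none leaves overhead): pigment in fresh feed = pigment in product, i.e. 125.2×0.246 = (1−0.277)·B·0.506.
B = 30.799/(0.506×0.723) = 84.188 g/s.
Recycle G = 0.277×84.188 = 23.32 g/s.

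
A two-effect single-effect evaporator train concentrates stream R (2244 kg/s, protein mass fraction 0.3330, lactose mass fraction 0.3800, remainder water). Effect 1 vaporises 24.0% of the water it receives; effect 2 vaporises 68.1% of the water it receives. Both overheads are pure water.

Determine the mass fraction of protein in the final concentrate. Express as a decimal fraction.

0.4255

water in feed = 2244×0.287 = 644.03 kg/s.
After stage 1: water left = (1−0.240)×644.03 = 489.46; stream total = 2089.4 kg/s.
After stage 2: water left = (1−0.681)×489.46 = 156.14; final concentrate = 1756.1 kg/s.
protein fraction = 747.25/1756.1 = 0.4255.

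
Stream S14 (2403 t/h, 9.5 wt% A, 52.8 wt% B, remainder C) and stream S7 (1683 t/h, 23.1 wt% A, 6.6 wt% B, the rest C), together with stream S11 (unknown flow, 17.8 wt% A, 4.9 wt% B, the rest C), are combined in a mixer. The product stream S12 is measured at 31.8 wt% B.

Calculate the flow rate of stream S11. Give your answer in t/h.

Let S11 be the unknown flow. Total out = 4086 + S11.
B balance: 1379.9 + 0.049·S11 = 0.318·(4086 + S11)
(0.049 − 0.318)·S11 = 0.318×4086 − 1379.9 = -80.514
S11 = -80.514 / -0.269 = 299.31 t/h

299.3 t/h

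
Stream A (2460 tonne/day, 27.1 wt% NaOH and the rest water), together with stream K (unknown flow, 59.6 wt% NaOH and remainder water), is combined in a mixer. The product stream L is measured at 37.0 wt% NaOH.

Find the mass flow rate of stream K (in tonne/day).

1078 tonne/day

Let K be the unknown flow. Total out = 2460 + K.
NaOH balance: 666.66 + 0.596·K = 0.370·(2460 + K)
(0.596 − 0.370)·K = 0.370×2460 − 666.66 = 243.54
K = 243.54 / 0.226 = 1077.6 tonne/day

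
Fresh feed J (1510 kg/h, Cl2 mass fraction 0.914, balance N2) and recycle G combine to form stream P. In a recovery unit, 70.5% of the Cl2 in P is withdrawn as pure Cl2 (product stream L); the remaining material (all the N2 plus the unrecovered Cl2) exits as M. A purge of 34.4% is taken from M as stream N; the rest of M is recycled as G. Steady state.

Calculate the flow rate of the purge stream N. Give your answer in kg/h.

303.5 kg/h

N2 enters only via J and leaves only via the purge: 1510×0.086 = 0.344×(N2 in M), and the recovery unit passes all N2, so N2 in P = N2 in M = 377.5 kg/h.
Cl2 in P: m_A = 1510×0.914 + (1−0.344)·(1−0.705)·m_A, so m_A = 1380.1/0.8065 = 1711.3 kg/h.
M = (1−0.705)×1711.3 + 377.5 = 882.34 kg/h.
Purge N = 0.344×882.34 = 303.52 kg/h.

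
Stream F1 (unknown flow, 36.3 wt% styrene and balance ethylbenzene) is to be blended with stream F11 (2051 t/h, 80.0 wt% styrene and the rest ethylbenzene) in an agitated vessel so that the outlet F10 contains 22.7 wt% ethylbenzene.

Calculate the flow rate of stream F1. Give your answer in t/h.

135.1 t/h

Let F1 be the unknown flow. Total out = 2051 + F1.
ethylbenzene balance: 410.2 + 0.637·F1 = 0.227·(2051 + F1)
(0.637 − 0.227)·F1 = 0.227×2051 − 410.2 = 55.377
F1 = 55.377 / 0.410 = 135.07 t/h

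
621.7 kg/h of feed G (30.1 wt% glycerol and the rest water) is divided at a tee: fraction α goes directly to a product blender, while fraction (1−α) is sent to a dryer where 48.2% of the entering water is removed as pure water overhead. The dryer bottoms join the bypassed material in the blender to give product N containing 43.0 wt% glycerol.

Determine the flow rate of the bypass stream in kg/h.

68.12 kg/h

All 621.7×0.301 = 187.13 kg/h of glycerol reaches N, so N = 187.13/0.430 = 435.19 kg/h and vapour = 186.51 kg/h.
The evaporator receives (1−α)·621.7 of feed at 0.699 water and removes 0.482 of that water:
0.482×0.699×(1−α)×621.7 = 186.51
(1−α) = 186.51/209.46 = 0.8904;  α = 0.1096.
Bypass flow = 0.1096×621.7 = 68.123 kg/h.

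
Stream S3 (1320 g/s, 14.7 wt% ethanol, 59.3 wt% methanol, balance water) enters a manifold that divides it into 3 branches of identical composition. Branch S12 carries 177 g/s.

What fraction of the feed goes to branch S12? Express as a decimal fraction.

0.134

Fraction to S12 = 177/1320 = 0.1341.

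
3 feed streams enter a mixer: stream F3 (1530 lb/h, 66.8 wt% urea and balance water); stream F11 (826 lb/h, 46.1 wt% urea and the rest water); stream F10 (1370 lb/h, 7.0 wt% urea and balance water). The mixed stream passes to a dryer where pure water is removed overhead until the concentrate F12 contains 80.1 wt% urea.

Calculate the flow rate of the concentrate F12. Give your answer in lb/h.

1871 lb/h

urea entering = 1530×0.668 + 826×0.461 + 1370×0.070 = 1498.7 lb/h.
All urea reports to F12, so F12 = 1498.7/0.801 = 1871.1 lb/h.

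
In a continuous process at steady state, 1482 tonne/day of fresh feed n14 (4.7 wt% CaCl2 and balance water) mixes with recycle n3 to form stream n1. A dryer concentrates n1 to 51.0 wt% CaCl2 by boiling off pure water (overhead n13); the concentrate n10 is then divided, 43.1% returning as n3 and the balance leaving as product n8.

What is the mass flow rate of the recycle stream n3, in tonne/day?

Overall CaCl2 balance (none leaves overhead): CaCl2 in fresh feed = CaCl2 in product, i.e. 1482×0.047 = (1−0.431)·n10·0.510.
n10 = 69.654/(0.510×0.569) = 240.03 tonne/day.
Recycle n3 = 0.431×240.03 = 103.45 tonne/day.

103.5 tonne/day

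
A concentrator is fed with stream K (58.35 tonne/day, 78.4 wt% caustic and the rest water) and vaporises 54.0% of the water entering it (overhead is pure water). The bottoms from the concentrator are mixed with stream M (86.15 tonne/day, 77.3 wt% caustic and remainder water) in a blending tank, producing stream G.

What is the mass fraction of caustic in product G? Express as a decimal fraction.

Vapour removed = 0.540×0.216×58.35 = 6.8059 tonne/day; concentrate = 51.544 tonne/day.
caustic reaching the mixer = 45.746 (from concentrate) + 86.15×0.773 = 112.34 tonne/day.
Product flow = 51.544 + 86.15 = 137.69 tonne/day; caustic fraction = 0.8159.

0.8159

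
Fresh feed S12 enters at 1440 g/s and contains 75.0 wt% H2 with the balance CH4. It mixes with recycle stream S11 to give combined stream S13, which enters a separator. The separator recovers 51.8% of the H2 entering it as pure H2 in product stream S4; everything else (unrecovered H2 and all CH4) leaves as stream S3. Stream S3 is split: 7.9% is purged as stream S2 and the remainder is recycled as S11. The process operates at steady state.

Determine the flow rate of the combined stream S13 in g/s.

CH4 enters only via S12 and leaves only via the purge: 1440×0.250 = 0.079×(CH4 in S3), and the separator passes all CH4, so CH4 in S13 = CH4 in S3 = 4557 g/s.
H2 in S13: m_A = 1440×0.750 + (1−0.079)·(1−0.518)·m_A, so m_A = 1080/0.5561 = 1942.2 g/s.
S13 = 1942.2 + 4557 = 6499.1 g/s.

6499 g/s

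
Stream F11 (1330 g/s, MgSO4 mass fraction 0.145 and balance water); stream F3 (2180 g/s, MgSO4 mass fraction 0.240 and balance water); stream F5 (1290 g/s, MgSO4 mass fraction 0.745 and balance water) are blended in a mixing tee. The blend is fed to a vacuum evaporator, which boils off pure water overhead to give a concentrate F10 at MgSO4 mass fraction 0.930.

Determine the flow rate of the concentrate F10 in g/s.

MgSO4 entering = 1330×0.145 + 2180×0.240 + 1290×0.745 = 1677.1 g/s.
All MgSO4 reports to F10, so F10 = 1677.1/0.930 = 1803.3 g/s.

1803 g/s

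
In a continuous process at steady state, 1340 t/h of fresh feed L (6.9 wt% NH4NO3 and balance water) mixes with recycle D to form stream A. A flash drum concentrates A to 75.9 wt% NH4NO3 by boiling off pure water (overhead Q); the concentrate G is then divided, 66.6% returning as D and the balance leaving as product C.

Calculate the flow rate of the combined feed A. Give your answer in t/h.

Overall NH4NO3 balance (none leaves overhead): NH4NO3 in fresh feed = NH4NO3 in product, i.e. 1340×0.069 = (1−0.666)·G·0.759.
G = 92.46/(0.759×0.334) = 364.73 t/h.
Recycle D = 0.666×364.73 = 242.91 t/h.
Combined feed A = 1340 + 242.91 = 1582.9 t/h.

1583 t/h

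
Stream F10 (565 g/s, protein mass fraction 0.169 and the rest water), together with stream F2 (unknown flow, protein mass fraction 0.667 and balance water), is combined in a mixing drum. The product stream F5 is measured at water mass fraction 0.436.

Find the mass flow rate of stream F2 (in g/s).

2167 g/s

Let F2 be the unknown flow. Total out = 565 + F2.
water balance: 469.51 + 0.333·F2 = 0.436·(565 + F2)
(0.333 − 0.436)·F2 = 0.436×565 − 469.51 = -223.17
F2 = -223.17 / -0.103 = 2166.7 g/s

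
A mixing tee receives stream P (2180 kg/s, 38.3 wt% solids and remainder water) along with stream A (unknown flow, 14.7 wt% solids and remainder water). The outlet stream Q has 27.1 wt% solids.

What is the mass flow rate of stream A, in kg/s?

Let A be the unknown flow. Total out = 2180 + A.
solids balance: 834.94 + 0.147·A = 0.271·(2180 + A)
(0.147 − 0.271)·A = 0.271×2180 − 834.94 = -244.16
A = -244.16 / -0.124 = 1969 kg/s

1969 kg/s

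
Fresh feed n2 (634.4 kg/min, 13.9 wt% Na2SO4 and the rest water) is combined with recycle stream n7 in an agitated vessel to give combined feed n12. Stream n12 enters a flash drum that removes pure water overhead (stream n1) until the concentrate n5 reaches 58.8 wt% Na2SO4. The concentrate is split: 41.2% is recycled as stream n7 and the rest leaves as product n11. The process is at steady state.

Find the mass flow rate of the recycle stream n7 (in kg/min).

105.1 kg/min

Overall Na2SO4 balance (none leaves overhead): Na2SO4 in fresh feed = Na2SO4 in product, i.e. 634.4×0.139 = (1−0.412)·n5·0.588.
n5 = 88.182/(0.588×0.588) = 255.05 kg/min.
Recycle n7 = 0.412×255.05 = 105.08 kg/min.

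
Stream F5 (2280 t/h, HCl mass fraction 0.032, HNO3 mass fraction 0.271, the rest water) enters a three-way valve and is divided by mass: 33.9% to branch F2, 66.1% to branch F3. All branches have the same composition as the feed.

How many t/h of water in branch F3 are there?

1050 t/h

Branch F3 total = 0.661×2280 = 1507.1 t/h.
water in F3 = 0.697×1507.1 = 1050.4 t/h.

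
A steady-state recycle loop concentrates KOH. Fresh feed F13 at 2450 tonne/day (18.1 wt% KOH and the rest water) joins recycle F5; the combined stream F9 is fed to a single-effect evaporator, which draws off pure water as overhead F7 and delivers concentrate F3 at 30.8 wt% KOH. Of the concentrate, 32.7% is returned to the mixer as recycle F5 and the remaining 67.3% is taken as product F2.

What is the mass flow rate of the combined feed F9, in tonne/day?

Overall KOH balance (none leaves overhead): KOH in fresh feed = KOH in product, i.e. 2450×0.181 = (1−0.327)·F3·0.308.
F3 = 443.45/(0.308×0.673) = 2139.3 tonne/day.
Recycle F5 = 0.327×2139.3 = 699.56 tonne/day.
Combined feed F9 = 2450 + 699.56 = 3149.6 tonne/day.

3150 tonne/day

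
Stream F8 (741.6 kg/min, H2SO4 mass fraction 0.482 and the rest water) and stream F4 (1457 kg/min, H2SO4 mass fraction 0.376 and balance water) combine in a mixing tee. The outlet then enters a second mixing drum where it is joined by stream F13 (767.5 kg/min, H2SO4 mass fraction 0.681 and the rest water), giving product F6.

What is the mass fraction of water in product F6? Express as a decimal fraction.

Overall, product flow = 2966.1 kg/min.
water in = 741.6×0.518 + 1457×0.624 + 767.5×0.319 = 1538.1 kg/min.
water fraction in F6 = 0.519.

0.519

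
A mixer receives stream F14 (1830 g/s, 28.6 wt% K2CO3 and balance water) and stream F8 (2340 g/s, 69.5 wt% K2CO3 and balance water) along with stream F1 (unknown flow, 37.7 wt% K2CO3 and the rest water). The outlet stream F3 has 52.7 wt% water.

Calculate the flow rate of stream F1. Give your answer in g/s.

Let F1 be the unknown flow. Total out = 4170 + F1.
water balance: 2020.3 + 0.623·F1 = 0.527·(4170 + F1)
(0.623 − 0.527)·F1 = 0.527×4170 − 2020.3 = 177.27
F1 = 177.27 / 0.096 = 1846.6 g/s

1847 g/s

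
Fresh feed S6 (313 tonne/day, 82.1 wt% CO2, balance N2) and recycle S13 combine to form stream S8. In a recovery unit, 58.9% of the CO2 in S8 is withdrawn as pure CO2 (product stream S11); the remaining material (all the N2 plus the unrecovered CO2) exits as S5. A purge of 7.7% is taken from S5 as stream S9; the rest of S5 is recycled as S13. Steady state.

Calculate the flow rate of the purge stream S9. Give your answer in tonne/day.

69.13 tonne/day

N2 enters only via S6 and leaves only via the purge: 313×0.179 = 0.077×(N2 in S5), and the recovery unit passes all N2, so N2 in S8 = N2 in S5 = 727.62 tonne/day.
CO2 in S8: m_A = 313×0.821 + (1−0.077)·(1−0.589)·m_A, so m_A = 256.97/0.6206 = 414.04 tonne/day.
S5 = (1−0.589)×414.04 + 727.62 = 897.79 tonne/day.
Purge S9 = 0.077×897.79 = 69.13 tonne/day.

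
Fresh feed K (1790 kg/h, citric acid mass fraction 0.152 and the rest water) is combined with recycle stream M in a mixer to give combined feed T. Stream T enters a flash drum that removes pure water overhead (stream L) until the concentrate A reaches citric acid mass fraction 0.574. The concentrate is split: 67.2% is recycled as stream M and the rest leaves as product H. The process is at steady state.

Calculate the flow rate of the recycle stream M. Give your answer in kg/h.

971.1 kg/h

Overall citric acid balance (none leaves overhead): citric acid in fresh feed = citric acid in product, i.e. 1790×0.152 = (1−0.672)·A·0.574.
A = 272.08/(0.574×0.328) = 1445.1 kg/h.
Recycle M = 0.672×1445.1 = 971.14 kg/h.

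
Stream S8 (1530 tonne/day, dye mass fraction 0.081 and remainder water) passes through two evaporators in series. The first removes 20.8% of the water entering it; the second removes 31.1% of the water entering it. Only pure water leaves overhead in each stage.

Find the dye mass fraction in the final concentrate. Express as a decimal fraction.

0.139

water in feed = 1530×0.919 = 1406.1 tonne/day.
After stage 1: water left = (1−0.208)×1406.1 = 1113.6; stream total = 1237.5 tonne/day.
After stage 2: water left = (1−0.311)×1113.6 = 767.28; final concentrate = 891.21 tonne/day.
dye fraction = 123.93/891.21 = 0.139.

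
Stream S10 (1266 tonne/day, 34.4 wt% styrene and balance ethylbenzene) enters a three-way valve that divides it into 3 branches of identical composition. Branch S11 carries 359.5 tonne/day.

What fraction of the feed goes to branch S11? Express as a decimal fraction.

0.284

Fraction to S11 = 359.5/1266 = 0.2840.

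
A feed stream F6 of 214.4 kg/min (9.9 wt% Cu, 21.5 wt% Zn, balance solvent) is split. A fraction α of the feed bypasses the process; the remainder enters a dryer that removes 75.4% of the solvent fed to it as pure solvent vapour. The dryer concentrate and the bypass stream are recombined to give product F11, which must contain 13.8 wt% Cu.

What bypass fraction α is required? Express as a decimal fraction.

All 214.4×0.099 = 21.226 kg/min of Cu reaches F11, so F11 = 21.226/0.138 = 153.81 kg/min and vapour = 60.591 kg/min.
The evaporator receives (1−α)·214.4 of feed at 0.686 solvent and removes 0.754 of that solvent:
0.754×0.686×(1−α)×214.4 = 60.591
(1−α) = 60.591/110.9 = 0.5464;  α = 0.4536.

0.454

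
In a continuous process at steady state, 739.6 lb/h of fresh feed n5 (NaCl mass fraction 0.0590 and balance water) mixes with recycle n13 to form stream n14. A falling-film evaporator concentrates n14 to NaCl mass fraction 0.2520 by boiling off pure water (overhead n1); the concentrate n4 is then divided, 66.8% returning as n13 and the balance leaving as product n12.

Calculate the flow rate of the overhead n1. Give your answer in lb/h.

566.4 lb/h

Overall NaCl balance (none leaves overhead): NaCl in fresh feed = NaCl in product, i.e. 739.6×0.059 = (1−0.668)·n4·0.252.
n4 = 43.636/(0.252×0.332) = 521.57 lb/h.
Recycle n13 = 0.668×521.57 = 348.41 lb/h.
Combined feed n14 = 739.6 + 348.41 = 1088 lb/h.
Overhead n1 = n14 − n4 = 1088 − 521.57 = 566.44 lb/h.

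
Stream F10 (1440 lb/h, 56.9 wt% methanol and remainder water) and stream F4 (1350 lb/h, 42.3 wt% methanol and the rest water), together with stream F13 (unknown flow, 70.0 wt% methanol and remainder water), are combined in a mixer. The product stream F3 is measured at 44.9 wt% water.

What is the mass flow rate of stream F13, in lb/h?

985.8 lb/h

Let F13 be the unknown flow. Total out = 2790 + F13.
water balance: 1399.6 + 0.300·F13 = 0.449·(2790 + F13)
(0.300 − 0.449)·F13 = 0.449×2790 − 1399.6 = -146.88
F13 = -146.88 / -0.149 = 985.77 lb/h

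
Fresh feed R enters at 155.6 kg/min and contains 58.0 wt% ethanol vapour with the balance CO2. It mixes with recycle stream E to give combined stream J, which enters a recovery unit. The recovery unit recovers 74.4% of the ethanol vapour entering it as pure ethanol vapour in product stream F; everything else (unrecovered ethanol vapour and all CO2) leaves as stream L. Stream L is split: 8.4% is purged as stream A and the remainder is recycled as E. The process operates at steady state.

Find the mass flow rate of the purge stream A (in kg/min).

67.89 kg/min

CO2 enters only via R and leaves only via the purge: 155.6×0.420 = 0.084×(CO2 in L), and the recovery unit passes all CO2, so CO2 in J = CO2 in L = 778 kg/min.
ethanol vapour in J: m_A = 155.6×0.580 + (1−0.084)·(1−0.744)·m_A, so m_A = 90.248/0.7655 = 117.89 kg/min.
L = (1−0.744)×117.89 + 778 = 808.18 kg/min.
Purge A = 0.084×808.18 = 67.887 kg/min.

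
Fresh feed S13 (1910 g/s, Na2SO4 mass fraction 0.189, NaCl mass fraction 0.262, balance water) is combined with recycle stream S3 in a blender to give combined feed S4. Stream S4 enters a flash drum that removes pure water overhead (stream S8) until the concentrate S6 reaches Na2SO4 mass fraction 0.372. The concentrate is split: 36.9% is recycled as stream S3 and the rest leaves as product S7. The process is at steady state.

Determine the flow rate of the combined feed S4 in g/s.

2477 g/s

Overall Na2SO4 balance (none leaves overhead): Na2SO4 in fresh feed = Na2SO4 in product, i.e. 1910×0.189 = (1−0.369)·S6·0.372.
S6 = 360.99/(0.372×0.631) = 1537.9 g/s.
Recycle S3 = 0.369×1537.9 = 567.48 g/s.
Combined feed S4 = 1910 + 567.48 = 2477.5 g/s.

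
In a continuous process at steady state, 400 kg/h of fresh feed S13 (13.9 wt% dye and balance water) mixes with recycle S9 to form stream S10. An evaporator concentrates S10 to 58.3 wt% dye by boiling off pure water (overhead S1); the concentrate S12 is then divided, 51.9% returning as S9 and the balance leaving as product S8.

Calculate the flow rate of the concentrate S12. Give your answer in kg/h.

198.3 kg/h

Overall dye balance (none leaves overhead): dye in fresh feed = dye in product, i.e. 400×0.139 = (1−0.519)·S12·0.583.
S12 = 55.6/(0.583×0.481) = 198.27 kg/h.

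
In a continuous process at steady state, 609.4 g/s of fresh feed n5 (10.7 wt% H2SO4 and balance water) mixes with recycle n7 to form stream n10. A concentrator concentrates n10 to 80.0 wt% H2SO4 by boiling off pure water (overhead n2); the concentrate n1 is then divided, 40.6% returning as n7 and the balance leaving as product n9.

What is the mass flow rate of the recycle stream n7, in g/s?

55.71 g/s

Overall H2SO4 balance (none leaves overhead): H2SO4 in fresh feed = H2SO4 in product, i.e. 609.4×0.107 = (1−0.406)·n1·0.800.
n1 = 65.206/(0.800×0.594) = 137.22 g/s.
Recycle n7 = 0.406×137.22 = 55.71 g/s.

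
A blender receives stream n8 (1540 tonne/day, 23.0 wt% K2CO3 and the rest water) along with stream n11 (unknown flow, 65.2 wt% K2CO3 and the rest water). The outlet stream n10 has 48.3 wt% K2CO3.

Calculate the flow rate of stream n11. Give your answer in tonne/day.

Let n11 be the unknown flow. Total out = 1540 + n11.
K2CO3 balance: 354.2 + 0.652·n11 = 0.483·(1540 + n11)
(0.652 − 0.483)·n11 = 0.483×1540 − 354.2 = 389.62
n11 = 389.62 / 0.169 = 2305.4 tonne/day

2305 tonne/day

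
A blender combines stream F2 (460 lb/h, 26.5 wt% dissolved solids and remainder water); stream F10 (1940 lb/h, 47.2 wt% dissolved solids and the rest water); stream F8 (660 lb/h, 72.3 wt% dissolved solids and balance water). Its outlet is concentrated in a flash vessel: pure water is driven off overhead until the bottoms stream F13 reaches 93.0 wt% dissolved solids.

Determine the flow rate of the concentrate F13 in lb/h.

1629 lb/h

dissolved solids entering = 460×0.265 + 1940×0.472 + 660×0.723 = 1514.8 lb/h.
All dissolved solids reports to F13, so F13 = 1514.8/0.930 = 1628.8 lb/h.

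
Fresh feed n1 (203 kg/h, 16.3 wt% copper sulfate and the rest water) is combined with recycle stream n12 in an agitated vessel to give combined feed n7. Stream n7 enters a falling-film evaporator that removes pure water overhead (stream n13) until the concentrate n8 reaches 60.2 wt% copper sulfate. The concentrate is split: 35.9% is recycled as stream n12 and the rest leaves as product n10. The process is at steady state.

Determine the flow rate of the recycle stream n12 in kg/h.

Overall copper sulfate balance (none leaves overhead): copper sulfate in fresh feed = copper sulfate in product, i.e. 203×0.163 = (1−0.359)·n8·0.602.
n8 = 33.089/(0.602×0.641) = 85.749 kg/h.
Recycle n12 = 0.359×85.749 = 30.784 kg/h.

30.78 kg/h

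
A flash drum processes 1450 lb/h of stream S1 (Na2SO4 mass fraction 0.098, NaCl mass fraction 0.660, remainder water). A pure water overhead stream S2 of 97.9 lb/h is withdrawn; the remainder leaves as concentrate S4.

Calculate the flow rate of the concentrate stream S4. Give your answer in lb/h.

Concentrate = 1450 − 97.9 = 1352.1 lb/h.

1352 lb/h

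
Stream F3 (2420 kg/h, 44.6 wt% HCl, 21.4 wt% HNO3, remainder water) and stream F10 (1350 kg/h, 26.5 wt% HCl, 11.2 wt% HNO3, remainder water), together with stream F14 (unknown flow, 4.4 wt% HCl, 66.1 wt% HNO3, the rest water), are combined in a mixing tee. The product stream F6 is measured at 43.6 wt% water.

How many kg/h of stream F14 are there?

142.8 kg/h

Let F14 be the unknown flow. Total out = 3770 + F14.
water balance: 1663.8 + 0.295·F14 = 0.436·(3770 + F14)
(0.295 − 0.436)·F14 = 0.436×3770 − 1663.8 = -20.13
F14 = -20.13 / -0.141 = 142.77 kg/h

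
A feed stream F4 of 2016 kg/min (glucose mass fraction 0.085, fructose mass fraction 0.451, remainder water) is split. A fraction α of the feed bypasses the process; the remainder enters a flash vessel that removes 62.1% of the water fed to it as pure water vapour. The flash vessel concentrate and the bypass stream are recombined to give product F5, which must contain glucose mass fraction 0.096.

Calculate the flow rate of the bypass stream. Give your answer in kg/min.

All 2016×0.085 = 171.36 kg/min of glucose reaches F5, so F5 = 171.36/0.096 = 1785 kg/min and vapour = 231 kg/min.
The evaporator receives (1−α)·2016 of feed at 0.464 water and removes 0.621 of that water:
0.621×0.464×(1−α)×2016 = 231
(1−α) = 231/580.9 = 0.3977;  α = 0.6023.
Bypass flow = 0.6023×2016 = 1214.3 kg/min.

1214 kg/min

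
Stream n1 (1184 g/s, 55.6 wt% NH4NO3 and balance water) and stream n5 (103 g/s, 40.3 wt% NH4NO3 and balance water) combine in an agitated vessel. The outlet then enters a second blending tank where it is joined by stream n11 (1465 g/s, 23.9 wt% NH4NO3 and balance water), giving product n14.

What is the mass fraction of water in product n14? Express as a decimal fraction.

0.618

Overall, product flow = 2752 g/s.
water in = 1184×0.444 + 103×0.597 + 1465×0.761 = 1702.1 g/s.
water fraction in n14 = 0.618.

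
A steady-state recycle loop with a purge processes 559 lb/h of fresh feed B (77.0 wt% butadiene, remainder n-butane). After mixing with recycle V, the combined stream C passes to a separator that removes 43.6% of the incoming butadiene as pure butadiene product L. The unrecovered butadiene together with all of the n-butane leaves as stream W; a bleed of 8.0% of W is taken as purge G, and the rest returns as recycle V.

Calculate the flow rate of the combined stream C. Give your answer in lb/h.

2502 lb/h

n-butane enters only via B and leaves only via the purge: 559×0.230 = 0.080×(n-butane in W), and the separator passes all n-butane, so n-butane in C = n-butane in W = 1607.1 lb/h.
butadiene in C: m_A = 559×0.770 + (1−0.080)·(1−0.436)·m_A, so m_A = 430.43/0.4811 = 894.64 lb/h.
C = 894.64 + 1607.1 = 2501.8 lb/h.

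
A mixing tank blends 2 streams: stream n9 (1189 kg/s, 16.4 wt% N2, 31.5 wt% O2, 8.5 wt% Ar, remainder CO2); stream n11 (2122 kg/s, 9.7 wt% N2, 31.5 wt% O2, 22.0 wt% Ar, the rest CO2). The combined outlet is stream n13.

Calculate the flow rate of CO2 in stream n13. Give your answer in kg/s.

1299 kg/s

CO2 out = CO2 in = 1189×0.436 + 2122×0.368 = 1299.3 kg/s.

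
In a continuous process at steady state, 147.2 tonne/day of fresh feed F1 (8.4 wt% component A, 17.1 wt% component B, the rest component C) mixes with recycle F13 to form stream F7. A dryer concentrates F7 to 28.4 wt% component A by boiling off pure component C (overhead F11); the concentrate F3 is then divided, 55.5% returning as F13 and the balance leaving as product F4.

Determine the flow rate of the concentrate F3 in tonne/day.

Overall component A balance (none leaves overhead): component A in fresh feed = component A in product, i.e. 147.2×0.084 = (1−0.555)·F3·0.284.
F3 = 12.365/(0.284×0.445) = 97.838 tonne/day.

97.84 tonne/day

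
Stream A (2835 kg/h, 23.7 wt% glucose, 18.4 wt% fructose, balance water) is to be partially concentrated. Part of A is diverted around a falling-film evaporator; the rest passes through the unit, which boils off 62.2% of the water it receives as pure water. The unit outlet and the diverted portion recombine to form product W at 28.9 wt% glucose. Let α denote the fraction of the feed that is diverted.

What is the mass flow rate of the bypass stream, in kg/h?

All 2835×0.237 = 671.89 kg/h of glucose reaches W, so W = 671.89/0.289 = 2324.9 kg/h and vapour = 510.1 kg/h.
The evaporator receives (1−α)·2835 of feed at 0.579 water and removes 0.622 of that water:
0.622×0.579×(1−α)×2835 = 510.1
(1−α) = 510.1/1021 = 0.4996;  α = 0.5004.
Bypass flow = 0.5004×2835 = 1418.6 kg/h.

1419 kg/h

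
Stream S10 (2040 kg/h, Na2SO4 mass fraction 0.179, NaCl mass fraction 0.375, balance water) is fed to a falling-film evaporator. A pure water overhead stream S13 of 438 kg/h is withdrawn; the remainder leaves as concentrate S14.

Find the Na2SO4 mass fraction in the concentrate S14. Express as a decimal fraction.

Na2SO4 is not removed: 2040×0.179 = 365.16 kg/h of Na2SO4 enters S14.
Concentrate = 2040 − 438 = 1602 kg/h.
Mass fraction = 365.16/1602 = 0.228.

0.228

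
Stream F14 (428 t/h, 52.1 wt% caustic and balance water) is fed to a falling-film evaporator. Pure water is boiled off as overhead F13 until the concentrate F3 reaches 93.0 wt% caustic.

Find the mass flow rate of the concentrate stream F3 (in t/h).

caustic is conserved: 428×0.521 = 222.99 t/h all reports to the concentrate.
Concentrate = 222.99/(target fraction) = 239.77 t/h.

239.8 t/h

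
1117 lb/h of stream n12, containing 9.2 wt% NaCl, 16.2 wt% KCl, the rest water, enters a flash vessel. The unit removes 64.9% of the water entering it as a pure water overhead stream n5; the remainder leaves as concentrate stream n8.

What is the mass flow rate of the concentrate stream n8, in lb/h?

water entering = 1117×0.746 = 833.28 lb/h; overhead removed = 0.649×833.28 = 540.8 lb/h.
Concentrate = 1117 − 540.8 = 576.2 lb/h.

576.2 lb/h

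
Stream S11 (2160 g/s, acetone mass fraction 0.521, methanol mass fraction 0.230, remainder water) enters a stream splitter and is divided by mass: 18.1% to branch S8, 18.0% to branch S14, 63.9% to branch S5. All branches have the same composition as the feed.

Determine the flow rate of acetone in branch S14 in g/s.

Branch S14 total = 0.180×2160 = 388.8 g/s.
acetone in S14 = 0.521×388.8 = 202.56 g/s.

202.6 g/s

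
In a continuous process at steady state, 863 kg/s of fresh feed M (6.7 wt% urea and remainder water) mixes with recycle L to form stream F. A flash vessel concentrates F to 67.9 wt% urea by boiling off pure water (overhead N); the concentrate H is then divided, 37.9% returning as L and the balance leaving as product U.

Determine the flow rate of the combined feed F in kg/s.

Overall urea balance (none leaves overhead): urea in fresh feed = urea in product, i.e. 863×0.067 = (1−0.379)·H·0.679.
H = 57.821/(0.679×0.621) = 137.13 kg/s.
Recycle L = 0.379×137.13 = 51.971 kg/s.
Combined feed F = 863 + 51.971 = 914.97 kg/s.

915 kg/s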